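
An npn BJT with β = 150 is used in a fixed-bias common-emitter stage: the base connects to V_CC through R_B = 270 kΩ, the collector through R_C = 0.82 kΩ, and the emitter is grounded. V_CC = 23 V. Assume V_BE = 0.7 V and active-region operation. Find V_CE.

Base loop: V_CC = I_B·R_B + V_BE, so I_B = (23 − 0.7)/270 kΩ = 0.0826 mA.
In the active region I_C = β·I_B = 150 × 0.0826 = 12.4 mA.
Collector loop: V_CE = V_CC − I_C·R_C = 23 − 12.4×0.82 = 12.8 V.
Since V_CE = 12.8 V > V_CE(sat) ≈ 0.2 V, the transistor is in the active region as assumed.

V_CE ≈ 13 V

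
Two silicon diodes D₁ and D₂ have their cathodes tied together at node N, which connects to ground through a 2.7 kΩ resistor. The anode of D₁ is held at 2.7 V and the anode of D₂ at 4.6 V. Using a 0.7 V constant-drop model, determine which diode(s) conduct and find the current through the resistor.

Only D₂ conducts; I_R ≈ 1.4 mA

Assume both conduct. Then node N would need to be at both 2.7−0.7 = 2 V and 4.6−0.7 = 3.9 V, which is impossible.
Assume only D₂ conducts: V_N = 4.6 − 0.7 = 3.9 V, so I_R = 3.9/2.7 = 1.44 mA.
Check D₁: its anode-to-cathode voltage is 2.7 − 3.9 = -1.2 V < 0.7 V, so it is off. The assumption is consistent.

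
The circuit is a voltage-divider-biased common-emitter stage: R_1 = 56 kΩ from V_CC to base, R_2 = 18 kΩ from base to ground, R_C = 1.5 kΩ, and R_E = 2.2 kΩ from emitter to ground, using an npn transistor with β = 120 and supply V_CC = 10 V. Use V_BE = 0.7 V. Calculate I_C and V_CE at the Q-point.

Thevenize the base divider: V_Th = V_CC·R_2/(R_1+R_2) = 10×18/74 = 2.43 V, R_Th = R_1‖R_2 = 13.6 kΩ.
Base-emitter loop: V_Th = I_B·R_Th + V_BE + (β+1)I_B·R_E, so I_B = (2.43 − 0.7) / (13.6 + 121×2.2) = 0.00619 mA.
I_C = β·I_B = 120×0.00619 = 0.743 mA, and I_E = (β+1)I_B = 0.749 mA.
V_CE = V_CC − I_C·R_C − I_E·R_E = 10 − 0.743×1.5 − 0.749×2.2 = 7.24 V.
V_CE = 7.24 V > 0.2 V confirms active-region operation.

I_C ≈ 0.74 mA, V_CE ≈ 7.2 V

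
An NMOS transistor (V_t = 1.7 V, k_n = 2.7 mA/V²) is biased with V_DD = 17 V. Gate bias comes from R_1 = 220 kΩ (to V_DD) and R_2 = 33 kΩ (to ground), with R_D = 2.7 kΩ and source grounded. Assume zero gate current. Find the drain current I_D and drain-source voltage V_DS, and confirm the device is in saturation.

V_G = V_DD·R_2/(R_1+R_2) = 17×33/253 = 2.22 V. With the source grounded, V_GS = V_G = 2.22 V.
Assume saturation: I_D = (k_n/2)(V_GS − V_t)² = (2.7/2)×(2.22 − 1.7)² = 1.35×0.517² = 0.361 mA.
V_DS = V_DD − I_D·R_D = 17 − 0.361×2.7 = 16 V.
Saturation requires V_DS ≥ V_GS − V_t = 0.517 V; 16 ≥ 0.517 ✓.

I_D ≈ 0.36 mA, V_DS ≈ 16 V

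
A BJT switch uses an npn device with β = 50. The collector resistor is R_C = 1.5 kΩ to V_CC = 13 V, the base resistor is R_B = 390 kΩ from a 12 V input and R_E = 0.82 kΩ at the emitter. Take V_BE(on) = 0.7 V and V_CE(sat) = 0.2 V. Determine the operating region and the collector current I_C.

Assume active. Base-emitter loop: I_B = (V_BB − V_BE)/(R_B + (β+1)R_E) = (12 − 0.7)/(390 + 51×0.82) = 0.0262 mA.
I_C = β·I_B = 50×0.0262 = 1.31 mA.
V_CE = V_CC − I_C·R_C − I_E·R_E = 13 − 1.31×1.5 − 1.33×0.82 = 9.94 V > V_CE(sat), so the active-region assumption holds.

active; I_C ≈ 1.3 mA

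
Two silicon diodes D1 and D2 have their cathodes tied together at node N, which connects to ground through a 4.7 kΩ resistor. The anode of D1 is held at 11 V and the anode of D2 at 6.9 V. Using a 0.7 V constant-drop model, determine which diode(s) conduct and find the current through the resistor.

Assume both conduct. Then node N would need to be at both 11−0.7 = 10.3 V and 6.9−0.7 = 6.2 V, which is impossible.
Assume only D1 conducts: V_N = 11 − 0.7 = 10.3 V, so I_R = 10.3/4.7 = 2.19 mA.
Check D2: its anode-to-cathode voltage is 6.9 − 10.3 = -3.4 V < 0.7 V, so it is off. The assumption is consistent.

Only D1 conducts; I_R ≈ 2.2 mA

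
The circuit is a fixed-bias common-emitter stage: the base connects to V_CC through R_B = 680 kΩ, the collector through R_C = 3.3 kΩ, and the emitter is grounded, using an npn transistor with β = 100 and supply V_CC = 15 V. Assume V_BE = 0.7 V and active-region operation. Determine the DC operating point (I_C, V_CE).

I_C ≈ 2.1 mA, V_CE ≈ 8.1 V

Base loop: V_CC = I_B·R_B + V_BE, so I_B = (15 − 0.7)/680 kΩ = 0.021 mA.
In the active region I_C = β·I_B = 100 × 0.021 = 2.1 mA.
Collector loop: V_CE = V_CC − I_C·R_C = 15 − 2.1×3.3 = 8.06 V.
Since V_CE = 8.06 V > V_CE(sat) ≈ 0.2 V, the transistor is in the active region as assumed.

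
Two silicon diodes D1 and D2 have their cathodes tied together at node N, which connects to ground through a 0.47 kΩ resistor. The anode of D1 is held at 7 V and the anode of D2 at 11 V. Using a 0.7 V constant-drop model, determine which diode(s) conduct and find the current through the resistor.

Only D2 conducts; I_R ≈ 22 mA

Assume both conduct. Then node N would need to be at both 7−0.7 = 6.3 V and 11−0.7 = 10.3 V, which is impossible.
Assume only D2 conducts: V_N = 11 − 0.7 = 10.3 V, so I_R = 10.3/0.47 = 21.9 mA.
Check D1: its anode-to-cathode voltage is 7 − 10.3 = -3.3 V < 0.7 V, so it is off. The assumption is consistent.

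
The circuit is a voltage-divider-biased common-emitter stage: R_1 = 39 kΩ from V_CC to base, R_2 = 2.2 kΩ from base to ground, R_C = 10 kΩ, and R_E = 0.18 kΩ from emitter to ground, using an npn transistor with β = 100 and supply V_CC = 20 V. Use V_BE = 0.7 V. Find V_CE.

Thevenize the base divider: V_Th = V_CC·R_2/(R_1+R_2) = 20×2.2/41.2 = 1.07 V, R_Th = R_1‖R_2 = 2.08 kΩ.
Base-emitter loop: V_Th = I_B·R_Th + V_BE + (β+1)I_B·R_E, so I_B = (1.07 − 0.7) / (2.08 + 101×0.18) = 0.0182 mA.
I_C = β·I_B = 100×0.0182 = 1.82 mA, and I_E = (β+1)I_B = 1.83 mA.
V_CE = V_CC − I_C·R_C − I_E·R_E = 20 − 1.82×10 − 1.83×0.18 = 1.51 V.
V_CE = 1.51 V > 0.2 V confirms active-region operation.

V_CE ≈ 1.5 V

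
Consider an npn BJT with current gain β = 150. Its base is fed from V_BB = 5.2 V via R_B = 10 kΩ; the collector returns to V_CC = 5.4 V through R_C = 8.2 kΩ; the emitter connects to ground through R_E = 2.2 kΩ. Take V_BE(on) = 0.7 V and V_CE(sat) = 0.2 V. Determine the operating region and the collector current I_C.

Assume active: I_B = (5.2 − 0.7)/(10 + 151×2.2) = 0.0132 mA, I_C = β·I_B = 1.97 mA.
Then V_CE = 5.4 − 1.97×8.2 − 1.99×2.2 = -15.1 V < 0.2 V — the active assumption fails.
Re-solve with V_CE = 0.2 V. KCL at the emitter: V_E/R_E = (V_BB−0.7−V_E)/R_B + (V_CC−0.2−V_E)/R_C, giving V_E = 1.6 V.
I_C = (V_CC − 0.2 − V_E)/R_C = (5.2 − 1.6)/8.2 = 0.439 mA.
Check: I_B = (4.5 − 1.6)/10 = 0.29 mA, and β·I_B = 43.5 mA > I_C, confirming saturation.

saturation; I_C ≈ 0.44 mA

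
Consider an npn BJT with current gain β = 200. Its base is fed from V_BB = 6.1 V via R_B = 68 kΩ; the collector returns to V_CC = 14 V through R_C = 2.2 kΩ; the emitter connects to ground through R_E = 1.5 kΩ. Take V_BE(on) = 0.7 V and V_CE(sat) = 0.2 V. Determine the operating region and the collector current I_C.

active; I_C ≈ 2.9 mA

Assume active. Base-emitter loop: I_B = (V_BB − V_BE)/(R_B + (β+1)R_E) = (6.1 − 0.7)/(68 + 201×1.5) = 0.0146 mA.
I_C = β·I_B = 200×0.0146 = 2.92 mA.
V_CE = V_CC − I_C·R_C − I_E·R_E = 14 − 2.92×2.2 − 2.94×1.5 = 3.16 V > V_CE(sat), so the active-region assumption holds.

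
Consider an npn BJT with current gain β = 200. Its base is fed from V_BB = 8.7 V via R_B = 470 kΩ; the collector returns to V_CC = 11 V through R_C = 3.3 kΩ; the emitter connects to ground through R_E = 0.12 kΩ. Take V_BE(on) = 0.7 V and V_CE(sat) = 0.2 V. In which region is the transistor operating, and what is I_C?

saturation; I_C ≈ 3.2 mA

Assume active: I_B = (8.7 − 0.7)/(470 + 201×0.12) = 0.0162 mA, I_C = β·I_B = 3.24 mA.
Then V_CE = 11 − 3.24×3.3 − 3.25×0.12 = -0.0762 V < 0.2 V — the active assumption fails.
Re-solve with V_CE = 0.2 V. KCL at the emitter: V_E/R_E = (V_BB−0.7−V_E)/R_B + (V_CC−0.2−V_E)/R_C, giving V_E = 0.381 V.
I_C = (V_CC − 0.2 − V_E)/R_C = (10.8 − 0.381)/3.3 = 3.16 mA.
Check: I_B = (8 − 0.381)/470 = 0.0162 mA, and β·I_B = 3.24 mA > I_C, confirming saturation.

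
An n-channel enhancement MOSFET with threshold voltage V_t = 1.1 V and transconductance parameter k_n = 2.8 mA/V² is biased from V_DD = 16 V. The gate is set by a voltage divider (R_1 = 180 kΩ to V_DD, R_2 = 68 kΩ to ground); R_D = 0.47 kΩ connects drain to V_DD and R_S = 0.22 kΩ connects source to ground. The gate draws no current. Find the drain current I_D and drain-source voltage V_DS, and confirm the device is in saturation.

V_G = V_DD·R_2/(R_1+R_2) = 16×68/248 = 4.39 V.
Assume saturation: I_D = (k_n/2)(V_GS − V_t)² with V_GS = V_G − I_D·R_S = 4.39 − 0.22·I_D.
Substituting gives 0.0678·I_D² − 3.02·I_D + 15.1 = 0, with roots I_D = 5.74 or 38.9 mA.
The root I_D = 38.9 mA gives V_GS = -4.17 V ≤ V_t, so take I_D = 5.74 mA.
Then V_GS = 3.12 V and V_DS = V_DD − I_D(R_D+R_S) = 16 − 5.74×0.69 = 12 V.
Saturation requires V_DS ≥ V_GS − V_t = 2.02 V; 12 ≥ 2.02 ✓.

I_D ≈ 5.7 mA, V_DS ≈ 12 V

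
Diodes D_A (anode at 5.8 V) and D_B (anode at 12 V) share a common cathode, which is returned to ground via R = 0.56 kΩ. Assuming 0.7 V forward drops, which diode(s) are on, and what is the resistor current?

Assume both conduct. Then node N would need to be at both 5.8−0.7 = 5.1 V and 12−0.7 = 11.3 V, which is impossible.
Assume only D_B conducts: V_N = 12 − 0.7 = 11.3 V, so I_R = 11.3/0.56 = 20.2 mA.
Check D_A: its anode-to-cathode voltage is 5.8 − 11.3 = -5.5 V < 0.7 V, so it is off. The assumption is consistent.

Only D_B conducts; I_R ≈ 20 mA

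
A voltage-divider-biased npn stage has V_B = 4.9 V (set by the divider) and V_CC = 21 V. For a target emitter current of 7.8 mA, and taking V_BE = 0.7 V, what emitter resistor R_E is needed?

V_E = V_B − V_BE = 4.9 − 0.7 = 4.2 V.
R_E = V_E / I_E = 4.2 / 7.8 = 0.538 kΩ.

R_E ≈ 0.54 kΩ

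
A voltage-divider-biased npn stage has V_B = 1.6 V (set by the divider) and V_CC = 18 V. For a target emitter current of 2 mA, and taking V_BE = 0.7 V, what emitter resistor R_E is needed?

V_E = V_B − V_BE = 1.6 − 0.7 = 0.9 V.
R_E = V_E / I_E = 0.9 / 2 = 0.45 kΩ.

R_E ≈ 0.45 kΩ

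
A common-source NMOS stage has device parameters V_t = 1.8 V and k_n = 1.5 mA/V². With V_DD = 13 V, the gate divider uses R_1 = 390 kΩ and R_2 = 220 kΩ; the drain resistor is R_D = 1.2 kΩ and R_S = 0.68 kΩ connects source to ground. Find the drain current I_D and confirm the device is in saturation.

V_G = V_DD·R_2/(R_1+R_2) = 13×220/610 = 4.69 V.
Assume saturation: I_D = (k_n/2)(V_GS − V_t)² with V_GS = V_G − I_D·R_S = 4.69 − 0.68·I_D.
Substituting gives 0.347·I_D² − 3.95·I_D + 6.26 = 0, with roots I_D = 1.9 or 9.47 mA.
The root I_D = 9.47 mA gives V_GS = -1.75 V ≤ V_t, so take I_D = 1.9 mA.
Then V_GS = 3.39 V and V_DS = V_DD − I_D(R_D+R_S) = 13 − 1.9×1.88 = 9.42 V.
Saturation requires V_DS ≥ V_GS − V_t = 1.59 V; 9.42 ≥ 1.59 ✓.

I_D ≈ 1.9 mA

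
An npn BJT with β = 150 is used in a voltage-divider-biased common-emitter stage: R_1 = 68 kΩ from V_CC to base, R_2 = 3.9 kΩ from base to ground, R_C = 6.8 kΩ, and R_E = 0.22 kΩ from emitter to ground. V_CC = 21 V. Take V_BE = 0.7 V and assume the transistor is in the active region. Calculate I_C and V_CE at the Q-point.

Thevenize the base divider: V_Th = V_CC·R_2/(R_1+R_2) = 21×3.9/71.9 = 1.14 V, R_Th = R_1‖R_2 = 3.69 kΩ.
Base-emitter loop: V_Th = I_B·R_Th + V_BE + (β+1)I_B·R_E, so I_B = (1.14 − 0.7) / (3.69 + 151×0.22) = 0.0119 mA.
I_C = β·I_B = 150×0.0119 = 1.78 mA, and I_E = (β+1)I_B = 1.8 mA.
V_CE = V_CC − I_C·R_C − I_E·R_E = 21 − 1.78×6.8 − 1.8×0.22 = 8.47 V.
V_CE = 8.47 V > 0.2 V confirms active-region operation.

I_C ≈ 1.8 mA, V_CE ≈ 8.5 V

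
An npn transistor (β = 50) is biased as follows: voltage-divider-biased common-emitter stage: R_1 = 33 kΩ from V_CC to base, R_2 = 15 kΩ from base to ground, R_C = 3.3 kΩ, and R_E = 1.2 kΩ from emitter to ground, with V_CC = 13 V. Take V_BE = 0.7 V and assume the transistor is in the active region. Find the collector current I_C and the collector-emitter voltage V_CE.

I_C ≈ 2.4 mA, V_CE ≈ 2.4 V

Thevenize the base divider: V_Th = V_CC·R_2/(R_1+R_2) = 13×15/48 = 4.06 V, R_Th = R_1‖R_2 = 10.3 kΩ.
Base-emitter loop: V_Th = I_B·R_Th + V_BE + (β+1)I_B·R_E, so I_B = (4.06 − 0.7) / (10.3 + 51×1.2) = 0.047 mA.
I_C = β·I_B = 50×0.047 = 2.35 mA, and I_E = (β+1)I_B = 2.4 mA.
V_CE = V_CC − I_C·R_C − I_E·R_E = 13 − 2.35×3.3 − 2.4×1.2 = 2.36 V.
V_CE = 2.36 V > 0.2 V confirms active-region operation.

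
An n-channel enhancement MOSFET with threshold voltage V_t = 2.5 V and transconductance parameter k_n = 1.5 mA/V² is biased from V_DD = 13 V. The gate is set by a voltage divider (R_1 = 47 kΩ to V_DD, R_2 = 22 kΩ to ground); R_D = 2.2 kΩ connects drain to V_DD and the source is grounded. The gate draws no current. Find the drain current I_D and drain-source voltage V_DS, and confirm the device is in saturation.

V_G = V_DD·R_2/(R_1+R_2) = 13×22/69 = 4.14 V. With the source grounded, V_GS = V_G = 4.14 V.
Assume saturation: I_D = (k_n/2)(V_GS − V_t)² = (1.5/2)×(4.14 − 2.5)² = 0.75×1.64² = 2.03 mA.
V_DS = V_DD − I_D·R_D = 13 − 2.03×2.2 = 8.54 V.
Saturation requires V_DS ≥ V_GS − V_t = 1.64 V; 8.54 ≥ 1.64 ✓.

I_D ≈ 2 mA, V_DS ≈ 8.5 V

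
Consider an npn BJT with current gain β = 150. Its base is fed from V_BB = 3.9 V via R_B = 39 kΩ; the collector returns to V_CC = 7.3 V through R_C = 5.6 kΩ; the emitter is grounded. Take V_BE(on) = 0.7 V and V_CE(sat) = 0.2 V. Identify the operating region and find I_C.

Assume active: I_B = (3.9 − 0.7)/39 = 0.0821 mA, giving I_C = β·I_B = 12.3 mA.
But then V_CE = 7.3 − 12.3×5.6 = -61.6 V < V_CE(sat) = 0.2 V — impossible in the active region.
So the transistor is saturated. With V_CE = 0.2 V, I_C = (V_CC − 0.2)/R_C = 7.1/5.6 = 1.27 mA.
Check: β·I_B = 12.3 mA > I_C = 1.27 mA, confirming saturation.

saturation; I_C ≈ 1.3 mA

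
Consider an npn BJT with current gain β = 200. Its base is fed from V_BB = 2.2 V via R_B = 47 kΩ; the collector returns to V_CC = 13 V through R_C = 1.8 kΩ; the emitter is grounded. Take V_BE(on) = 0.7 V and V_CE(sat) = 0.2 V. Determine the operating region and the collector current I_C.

Assume active. Base-emitter loop: I_B = (V_BB − V_BE)/R_B = (2.2 − 0.7)/47 = 0.0319 mA.
I_C = β·I_B = 200×0.0319 = 6.38 mA.
V_CE = V_CC − I_C·R_C = 13 − 6.38×1.8 = 1.51 V > V_CE(sat), so the active-region assumption holds.

active; I_C ≈ 6.4 mA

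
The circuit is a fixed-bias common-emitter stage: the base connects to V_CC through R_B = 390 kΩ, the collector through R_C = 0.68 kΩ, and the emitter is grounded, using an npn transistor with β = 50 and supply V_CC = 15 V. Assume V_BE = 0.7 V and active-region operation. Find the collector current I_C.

Base loop: V_CC = I_B·R_B + V_BE, so I_B = (15 − 0.7)/390 kΩ = 0.0367 mA.
In the active region I_C = β·I_B = 50 × 0.0367 = 1.83 mA.
Collector loop: V_CE = V_CC − I_C·R_C = 15 − 1.83×0.68 = 13.8 V.
Since V_CE = 13.8 V > V_CE(sat) ≈ 0.2 V, the transistor is in the active region as assumed.

I_C ≈ 1.8 mA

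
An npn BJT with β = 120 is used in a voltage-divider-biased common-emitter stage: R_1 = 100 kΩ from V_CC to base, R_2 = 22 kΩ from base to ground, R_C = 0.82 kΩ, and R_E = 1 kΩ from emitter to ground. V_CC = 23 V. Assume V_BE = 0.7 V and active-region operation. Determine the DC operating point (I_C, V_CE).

Thevenize the base divider: V_Th = V_CC·R_2/(R_1+R_2) = 23×22/122 = 4.15 V, R_Th = R_1‖R_2 = 18 kΩ.
Base-emitter loop: V_Th = I_B·R_Th + V_BE + (β+1)I_B·R_E, so I_B = (4.15 − 0.7) / (18 + 121×1) = 0.0248 mA.
I_C = β·I_B = 120×0.0248 = 2.98 mA, and I_E = (β+1)I_B = 3 mA.
V_CE = V_CC − I_C·R_C − I_E·R_E = 23 − 2.98×0.82 − 3×1 = 17.6 V.
V_CE = 17.6 V > 0.2 V confirms active-region operation.

I_C ≈ 3 mA, V_CE ≈ 18 V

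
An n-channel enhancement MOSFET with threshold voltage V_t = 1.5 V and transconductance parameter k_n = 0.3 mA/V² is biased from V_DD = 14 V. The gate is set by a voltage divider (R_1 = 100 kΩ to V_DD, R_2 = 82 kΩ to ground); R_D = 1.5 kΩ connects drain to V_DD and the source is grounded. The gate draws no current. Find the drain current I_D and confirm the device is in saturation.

V_G = V_DD·R_2/(R_1+R_2) = 14×82/182 = 6.31 V. With the source grounded, V_GS = V_G = 6.31 V.
Assume saturation: I_D = (k_n/2)(V_GS − V_t)² = (0.3/2)×(6.31 − 1.5)² = 0.15×4.81² = 3.47 mA.
V_DS = V_DD − I_D·R_D = 14 − 3.47×1.5 = 8.8 V.
Saturation requires V_DS ≥ V_GS − V_t = 4.81 V; 8.8 ≥ 4.81 ✓.

I_D ≈ 3.5 mA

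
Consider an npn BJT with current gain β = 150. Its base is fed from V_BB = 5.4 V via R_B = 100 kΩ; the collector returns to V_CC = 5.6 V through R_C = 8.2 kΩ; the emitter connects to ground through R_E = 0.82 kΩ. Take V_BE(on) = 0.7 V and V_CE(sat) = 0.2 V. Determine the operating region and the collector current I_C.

saturation; I_C ≈ 0.59 mA

Assume active: I_B = (5.4 − 0.7)/(100 + 151×0.82) = 0.021 mA, I_C = β·I_B = 3.15 mA.
Then V_CE = 5.6 − 3.15×8.2 − 3.17×0.82 = -22.8 V < 0.2 V — the active assumption fails.
Re-solve with V_CE = 0.2 V. KCL at the emitter: V_E/R_E = (V_BB−0.7−V_E)/R_B + (V_CC−0.2−V_E)/R_C, giving V_E = 0.522 V.
I_C = (V_CC − 0.2 − V_E)/R_C = (5.4 − 0.522)/8.2 = 0.595 mA.
Check: I_B = (4.7 − 0.522)/100 = 0.0418 mA, and β·I_B = 6.27 mA > I_C, confirming saturation.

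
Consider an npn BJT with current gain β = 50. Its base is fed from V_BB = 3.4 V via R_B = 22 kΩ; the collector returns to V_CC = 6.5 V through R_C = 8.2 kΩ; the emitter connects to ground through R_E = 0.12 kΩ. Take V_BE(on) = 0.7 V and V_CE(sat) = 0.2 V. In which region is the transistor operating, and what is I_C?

Assume active: I_B = (3.4 − 0.7)/(22 + 51×0.12) = 0.096 mA, I_C = β·I_B = 4.8 mA.
Then V_CE = 6.5 − 4.8×8.2 − 4.9×0.12 = -33.5 V < 0.2 V — the active assumption fails.
Re-solve with V_CE = 0.2 V. KCL at the emitter: V_E/R_E = (V_BB−0.7−V_E)/R_B + (V_CC−0.2−V_E)/R_C, giving V_E = 0.105 V.
I_C = (V_CC − 0.2 − V_E)/R_C = (6.3 − 0.105)/8.2 = 0.756 mA.
Check: I_B = (2.7 − 0.105)/22 = 0.118 mA, and β·I_B = 5.9 mA > I_C, confirming saturation.

saturation; I_C ≈ 0.76 mA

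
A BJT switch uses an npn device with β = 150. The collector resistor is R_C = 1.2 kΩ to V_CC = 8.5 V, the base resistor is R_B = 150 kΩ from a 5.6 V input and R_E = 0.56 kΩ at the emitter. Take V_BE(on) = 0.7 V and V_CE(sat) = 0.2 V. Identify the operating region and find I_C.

Assume active. Base-emitter loop: I_B = (V_BB − V_BE)/(R_B + (β+1)R_E) = (5.6 − 0.7)/(150 + 151×0.56) = 0.0209 mA.
I_C = β·I_B = 150×0.0209 = 3.13 mA.
V_CE = V_CC − I_C·R_C − I_E·R_E = 8.5 − 3.13×1.2 − 3.15×0.56 = 2.97 V > V_CE(sat), so the active-region assumption holds.

active; I_C ≈ 3.1 mA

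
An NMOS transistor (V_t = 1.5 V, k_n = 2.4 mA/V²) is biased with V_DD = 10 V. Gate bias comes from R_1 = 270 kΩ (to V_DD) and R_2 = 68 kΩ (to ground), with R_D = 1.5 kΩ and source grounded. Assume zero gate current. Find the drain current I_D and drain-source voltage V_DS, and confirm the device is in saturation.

V_G = V_DD·R_2/(R_1+R_2) = 10×68/338 = 2.01 V. With the source grounded, V_GS = V_G = 2.01 V.
Assume saturation: I_D = (k_n/2)(V_GS − V_t)² = (2.4/2)×(2.01 − 1.5)² = 1.2×0.512² = 0.314 mA.
V_DS = V_DD − I_D·R_D = 10 − 0.314×1.5 = 9.53 V.
Saturation requires V_DS ≥ V_GS − V_t = 0.512 V; 9.53 ≥ 0.512 ✓.

I_D ≈ 0.31 mA, V_DS ≈ 9.5 V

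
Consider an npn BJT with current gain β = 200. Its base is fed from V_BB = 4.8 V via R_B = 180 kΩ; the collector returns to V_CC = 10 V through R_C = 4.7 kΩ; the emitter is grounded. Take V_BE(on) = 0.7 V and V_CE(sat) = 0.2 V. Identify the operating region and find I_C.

saturation; I_C ≈ 2.1 mA

Assume active: I_B = (4.8 − 0.7)/180 = 0.0228 mA, giving I_C = β·I_B = 4.56 mA.
But then V_CE = 10 − 4.56×4.7 = -11.4 V < V_CE(sat) = 0.2 V — impossible in the active region.
So the transistor is saturated. With V_CE = 0.2 V, I_C = (V_CC − 0.2)/R_C = 9.8/4.7 = 2.09 mA.
Check: β·I_B = 4.56 mA > I_C = 2.09 mA, confirming saturation.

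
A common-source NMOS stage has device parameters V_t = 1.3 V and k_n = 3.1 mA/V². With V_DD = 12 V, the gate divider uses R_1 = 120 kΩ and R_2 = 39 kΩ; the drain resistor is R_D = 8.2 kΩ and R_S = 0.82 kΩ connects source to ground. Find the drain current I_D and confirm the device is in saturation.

V_G = V_DD·R_2/(R_1+R_2) = 12×39/159 = 2.94 V.
Assume saturation: I_D = (k_n/2)(V_GS − V_t)² with V_GS = V_G − I_D·R_S = 2.94 − 0.82·I_D.
Substituting gives 1.04·I_D² − 5.18·I_D + 4.19 = 0, with roots I_D = 1.02 or 3.95 mA.
The root I_D = 3.95 mA gives V_GS = -0.297 V ≤ V_t, so take I_D = 1.02 mA.
Then V_GS = 2.11 V and V_DS = V_DD − I_D(R_D+R_S) = 12 − 1.02×9.02 = 2.83 V.
Saturation requires V_DS ≥ V_GS − V_t = 0.81 V; 2.83 ≥ 0.81 ✓.

I_D ≈ 1 mA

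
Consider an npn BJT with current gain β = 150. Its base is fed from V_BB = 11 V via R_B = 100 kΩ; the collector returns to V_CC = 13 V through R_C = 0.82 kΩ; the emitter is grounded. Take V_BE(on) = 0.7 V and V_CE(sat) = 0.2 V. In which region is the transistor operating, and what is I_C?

Assume active. Base-emitter loop: I_B = (V_BB − V_BE)/R_B = (11 − 0.7)/100 = 0.103 mA.
I_C = β·I_B = 150×0.103 = 15.5 mA.
V_CE = V_CC − I_C·R_C = 13 − 15.5×0.82 = 0.331 V > V_CE(sat), so the active-region assumption holds.

active; I_C ≈ 15 mA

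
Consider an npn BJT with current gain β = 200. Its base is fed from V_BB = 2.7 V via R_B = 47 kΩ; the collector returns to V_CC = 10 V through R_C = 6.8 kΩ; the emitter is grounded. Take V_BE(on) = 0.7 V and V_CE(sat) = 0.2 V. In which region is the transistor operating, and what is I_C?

Assume active: I_B = (2.7 − 0.7)/47 = 0.0426 mA, giving I_C = β·I_B = 8.51 mA.
But then V_CE = 10 − 8.51×6.8 = -47.9 V < V_CE(sat) = 0.2 V — impossible in the active region.
So the transistor is saturated. With V_CE = 0.2 V, I_C = (V_CC − 0.2)/R_C = 9.8/6.8 = 1.44 mA.
Check: β·I_B = 8.51 mA > I_C = 1.44 mA, confirming saturation.

saturation; I_C ≈ 1.4 mA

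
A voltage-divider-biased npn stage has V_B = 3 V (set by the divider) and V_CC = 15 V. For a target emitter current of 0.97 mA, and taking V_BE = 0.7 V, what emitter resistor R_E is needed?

V_E = V_B − V_BE = 3 − 0.7 = 2.3 V.
R_E = V_E / I_E = 2.3 / 0.97 = 2.37 kΩ.

R_E ≈ 2.4 kΩ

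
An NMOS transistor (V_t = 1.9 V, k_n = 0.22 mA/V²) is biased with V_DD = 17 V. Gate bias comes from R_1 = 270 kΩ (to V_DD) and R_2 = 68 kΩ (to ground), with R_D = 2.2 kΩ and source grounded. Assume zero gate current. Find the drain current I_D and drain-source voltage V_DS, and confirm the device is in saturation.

I_D ≈ 0.25 mA, V_DS ≈ 16 V

V_G = V_DD·R_2/(R_1+R_2) = 17×68/338 = 3.42 V. With the source grounded, V_GS = V_G = 3.42 V.
Assume saturation: I_D = (k_n/2)(V_GS − V_t)² = (0.22/2)×(3.42 − 1.9)² = 0.11×1.52² = 0.254 mA.
V_DS = V_DD − I_D·R_D = 17 − 0.254×2.2 = 16.4 V.
Saturation requires V_DS ≥ V_GS − V_t = 1.52 V; 16.4 ≥ 1.52 ✓.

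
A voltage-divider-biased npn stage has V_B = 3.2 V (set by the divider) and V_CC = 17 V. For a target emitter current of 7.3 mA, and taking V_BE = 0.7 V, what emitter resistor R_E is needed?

R_E ≈ 0.34 kΩ

V_E = V_B − V_BE = 3.2 − 0.7 = 2.5 V.
R_E = V_E / I_E = 2.5 / 7.3 = 0.342 kΩ.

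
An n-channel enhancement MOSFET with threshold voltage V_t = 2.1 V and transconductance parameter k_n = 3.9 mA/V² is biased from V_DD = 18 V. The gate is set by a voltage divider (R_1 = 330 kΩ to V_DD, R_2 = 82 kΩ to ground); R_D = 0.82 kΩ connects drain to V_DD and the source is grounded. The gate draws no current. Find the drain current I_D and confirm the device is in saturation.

V_G = V_DD·R_2/(R_1+R_2) = 18×82/412 = 3.58 V. With the source grounded, V_GS = V_G = 3.58 V.
Assume saturation: I_D = (k_n/2)(V_GS − V_t)² = (3.9/2)×(3.58 − 2.1)² = 1.95×1.48² = 4.29 mA.
V_DS = V_DD − I_D·R_D = 18 − 4.29×0.82 = 14.5 V.
Saturation requires V_DS ≥ V_GS − V_t = 1.48 V; 14.5 ≥ 1.48 ✓.

I_D ≈ 4.3 mA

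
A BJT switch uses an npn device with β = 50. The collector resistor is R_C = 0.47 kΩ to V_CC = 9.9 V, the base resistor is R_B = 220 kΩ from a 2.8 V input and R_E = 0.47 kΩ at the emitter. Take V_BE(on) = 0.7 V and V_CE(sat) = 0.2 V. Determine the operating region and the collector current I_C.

active; I_C ≈ 0.43 mA

Assume active. Base-emitter loop: I_B = (V_BB − V_BE)/(R_B + (β+1)R_E) = (2.8 − 0.7)/(220 + 51×0.47) = 0.00861 mA.
I_C = β·I_B = 50×0.00861 = 0.43 mA.
V_CE = V_CC − I_C·R_C − I_E·R_E = 9.9 − 0.43×0.47 − 0.439×0.47 = 9.49 V > V_CE(sat), so the active-region assumption holds.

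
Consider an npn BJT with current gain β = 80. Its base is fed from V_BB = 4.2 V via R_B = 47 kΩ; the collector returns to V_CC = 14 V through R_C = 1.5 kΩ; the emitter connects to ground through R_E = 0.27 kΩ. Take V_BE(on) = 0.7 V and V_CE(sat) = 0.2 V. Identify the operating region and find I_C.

active; I_C ≈ 4.1 mA

Assume active. Base-emitter loop: I_B = (V_BB − V_BE)/(R_B + (β+1)R_E) = (4.2 − 0.7)/(47 + 81×0.27) = 0.0508 mA.
I_C = β·I_B = 80×0.0508 = 4.07 mA.
V_CE = V_CC − I_C·R_C − I_E·R_E = 14 − 4.07×1.5 − 4.12×0.27 = 6.79 V > V_CE(sat), so the active-region assumption holds.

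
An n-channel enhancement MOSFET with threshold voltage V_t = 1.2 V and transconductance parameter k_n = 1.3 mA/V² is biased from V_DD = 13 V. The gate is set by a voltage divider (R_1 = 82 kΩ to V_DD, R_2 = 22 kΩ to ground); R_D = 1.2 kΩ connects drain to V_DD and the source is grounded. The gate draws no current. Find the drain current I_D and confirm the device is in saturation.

I_D ≈ 1.6 mA

V_G = V_DD·R_2/(R_1+R_2) = 13×22/104 = 2.75 V. With the source grounded, V_GS = V_G = 2.75 V.
Assume saturation: I_D = (k_n/2)(V_GS − V_t)² = (1.3/2)×(2.75 − 1.2)² = 0.65×1.55² = 1.56 mA.
V_DS = V_DD − I_D·R_D = 13 − 1.56×1.2 = 11.1 V.
Saturation requires V_DS ≥ V_GS − V_t = 1.55 V; 11.1 ≥ 1.55 ✓.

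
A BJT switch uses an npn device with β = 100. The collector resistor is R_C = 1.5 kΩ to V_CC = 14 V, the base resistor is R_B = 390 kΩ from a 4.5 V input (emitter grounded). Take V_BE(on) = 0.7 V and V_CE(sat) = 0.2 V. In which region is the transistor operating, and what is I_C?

active; I_C ≈ 0.97 mA

Assume active. Base-emitter loop: I_B = (V_BB − V_BE)/R_B = (4.5 − 0.7)/390 = 0.00974 mA.
I_C = β·I_B = 100×0.00974 = 0.974 mA.
V_CE = V_CC − I_C·R_C = 14 − 0.974×1.5 = 12.5 V > V_CE(sat), so the active-region assumption holds.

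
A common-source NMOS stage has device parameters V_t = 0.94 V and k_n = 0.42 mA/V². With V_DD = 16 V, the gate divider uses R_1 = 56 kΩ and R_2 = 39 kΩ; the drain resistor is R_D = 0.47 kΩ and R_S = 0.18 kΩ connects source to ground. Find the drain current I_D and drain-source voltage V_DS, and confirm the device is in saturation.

I_D ≈ 4.8 mA, V_DS ≈ 13 V

V_G = V_DD·R_2/(R_1+R_2) = 16×39/95 = 6.57 V.
Assume saturation: I_D = (k_n/2)(V_GS − V_t)² with V_GS = V_G − I_D·R_S = 6.57 − 0.18·I_D.
Substituting gives 0.0068·I_D² − 1.43·I_D + 6.65 = 0, with roots I_D = 4.78 or 205 mA.
The root I_D = 205 mA gives V_GS = -30.3 V ≤ V_t, so take I_D = 4.78 mA.
Then V_GS = 5.71 V and V_DS = V_DD − I_D(R_D+R_S) = 16 − 4.78×0.65 = 12.9 V.
Saturation requires V_DS ≥ V_GS − V_t = 4.77 V; 12.9 ≥ 4.77 ✓.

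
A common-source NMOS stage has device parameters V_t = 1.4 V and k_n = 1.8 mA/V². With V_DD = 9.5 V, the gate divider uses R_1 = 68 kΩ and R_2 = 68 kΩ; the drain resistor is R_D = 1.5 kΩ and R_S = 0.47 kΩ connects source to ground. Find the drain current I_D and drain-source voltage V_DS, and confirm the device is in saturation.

V_G = V_DD·R_2/(R_1+R_2) = 9.5×68/136 = 4.75 V.
Assume saturation: I_D = (k_n/2)(V_GS − V_t)² with V_GS = V_G − I_D·R_S = 4.75 − 0.47·I_D.
Substituting gives 0.199·I_D² − 3.83·I_D + 10.1 = 0, with roots I_D = 3.15 or 16.1 mA.
The root I_D = 16.1 mA gives V_GS = -2.83 V ≤ V_t, so take I_D = 3.15 mA.
Then V_GS = 3.27 V and V_DS = V_DD − I_D(R_D+R_S) = 9.5 − 3.15×1.97 = 3.3 V.
Saturation requires V_DS ≥ V_GS − V_t = 1.87 V; 3.3 ≥ 1.87 ✓.

I_D ≈ 3.1 mA, V_DS ≈ 3.3 V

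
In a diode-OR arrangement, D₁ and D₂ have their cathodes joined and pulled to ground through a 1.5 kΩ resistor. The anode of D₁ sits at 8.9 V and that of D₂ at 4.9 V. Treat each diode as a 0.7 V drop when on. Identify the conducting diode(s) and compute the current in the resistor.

Assume both conduct. Then node N would need to be at both 8.9−0.7 = 8.2 V and 4.9−0.7 = 4.2 V, which is impossible.
Assume only D₁ conducts: V_N = 8.9 − 0.7 = 8.2 V, so I_R = 8.2/1.5 = 5.47 mA.
Check D₂: its anode-to-cathode voltage is 4.9 − 8.2 = -3.3 V < 0.7 V, so it is off. The assumption is consistent.

Only D₁ conducts; I_R ≈ 5.5 mA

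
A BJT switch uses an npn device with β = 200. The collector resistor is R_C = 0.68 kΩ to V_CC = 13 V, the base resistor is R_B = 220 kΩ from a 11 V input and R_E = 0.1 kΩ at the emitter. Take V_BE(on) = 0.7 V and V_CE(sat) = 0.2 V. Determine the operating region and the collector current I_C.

active; I_C ≈ 8.6 mA

Assume active. Base-emitter loop: I_B = (V_BB − V_BE)/(R_B + (β+1)R_E) = (11 − 0.7)/(220 + 201×0.1) = 0.0429 mA.
I_C = β·I_B = 200×0.0429 = 8.58 mA.
V_CE = V_CC − I_C·R_C − I_E·R_E = 13 − 8.58×0.68 − 8.62×0.1 = 6.3 V > V_CE(sat), so the active-region assumption holds.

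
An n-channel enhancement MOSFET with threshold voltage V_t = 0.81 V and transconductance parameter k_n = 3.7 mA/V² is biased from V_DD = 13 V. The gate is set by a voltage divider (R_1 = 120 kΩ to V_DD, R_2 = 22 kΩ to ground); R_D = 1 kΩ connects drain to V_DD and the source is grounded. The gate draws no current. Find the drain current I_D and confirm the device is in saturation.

V_G = V_DD·R_2/(R_1+R_2) = 13×22/142 = 2.01 V. With the source grounded, V_GS = V_G = 2.01 V.
Assume saturation: I_D = (k_n/2)(V_GS − V_t)² = (3.7/2)×(2.01 − 0.81)² = 1.85×1.2² = 2.68 mA.
V_DS = V_DD − I_D·R_D = 13 − 2.68×1 = 10.3 V.
Saturation requires V_DS ≥ V_GS − V_t = 1.2 V; 10.3 ≥ 1.2 ✓.

I_D ≈ 2.7 mA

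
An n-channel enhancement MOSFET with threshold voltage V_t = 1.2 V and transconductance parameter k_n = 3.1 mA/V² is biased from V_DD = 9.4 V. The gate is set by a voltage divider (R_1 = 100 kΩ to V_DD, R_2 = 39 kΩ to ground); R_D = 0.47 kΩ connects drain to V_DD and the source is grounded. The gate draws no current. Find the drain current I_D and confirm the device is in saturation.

V_G = V_DD·R_2/(R_1+R_2) = 9.4×39/139 = 2.64 V. With the source grounded, V_GS = V_G = 2.64 V.
Assume saturation: I_D = (k_n/2)(V_GS − V_t)² = (3.1/2)×(2.64 − 1.2)² = 1.55×1.44² = 3.2 mA.
V_DS = V_DD − I_D·R_D = 9.4 − 3.2×0.47 = 7.89 V.
Saturation requires V_DS ≥ V_GS − V_t = 1.44 V; 7.89 ≥ 1.44 ✓.

I_D ≈ 3.2 mA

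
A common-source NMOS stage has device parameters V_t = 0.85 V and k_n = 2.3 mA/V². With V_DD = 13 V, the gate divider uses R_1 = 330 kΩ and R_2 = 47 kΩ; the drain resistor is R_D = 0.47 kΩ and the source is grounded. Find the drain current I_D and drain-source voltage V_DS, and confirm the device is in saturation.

V_G = V_DD·R_2/(R_1+R_2) = 13×47/377 = 1.62 V. With the source grounded, V_GS = V_G = 1.62 V.
Assume saturation: I_D = (k_n/2)(V_GS − V_t)² = (2.3/2)×(1.62 − 0.85)² = 1.15×0.771² = 0.683 mA.
V_DS = V_DD − I_D·R_D = 13 − 0.683×0.47 = 12.7 V.
Saturation requires V_DS ≥ V_GS − V_t = 0.771 V; 12.7 ≥ 0.771 ✓.

I_D ≈ 0.68 mA, V_DS ≈ 13 V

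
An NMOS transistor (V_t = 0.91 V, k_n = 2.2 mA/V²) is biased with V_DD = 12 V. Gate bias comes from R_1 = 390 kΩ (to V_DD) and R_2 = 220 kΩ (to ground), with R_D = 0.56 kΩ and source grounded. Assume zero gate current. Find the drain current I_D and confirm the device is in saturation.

I_D ≈ 13 mA

V_G = V_DD·R_2/(R_1+R_2) = 12×220/610 = 4.33 V. With the source grounded, V_GS = V_G = 4.33 V.
Assume saturation: I_D = (k_n/2)(V_GS − V_t)² = (2.2/2)×(4.33 − 0.91)² = 1.1×3.42² = 12.9 mA.
V_DS = V_DD − I_D·R_D = 12 − 12.9×0.56 = 4.8 V.
Saturation requires V_DS ≥ V_GS − V_t = 3.42 V; 4.8 ≥ 3.42 ✓.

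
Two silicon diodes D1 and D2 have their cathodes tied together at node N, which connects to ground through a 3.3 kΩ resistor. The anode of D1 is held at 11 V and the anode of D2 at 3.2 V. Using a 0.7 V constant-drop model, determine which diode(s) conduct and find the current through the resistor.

Assume both conduct. Then node N would need to be at both 11−0.7 = 10.3 V and 3.2−0.7 = 2.5 V, which is impossible.
Assume only D1 conducts: V_N = 11 − 0.7 = 10.3 V, so I_R = 10.3/3.3 = 3.12 mA.
Check D2: its anode-to-cathode voltage is 3.2 − 10.3 = -7.1 V < 0.7 V, so it is off. The assumption is consistent.

Only D1 conducts; I_R ≈ 3.1 mA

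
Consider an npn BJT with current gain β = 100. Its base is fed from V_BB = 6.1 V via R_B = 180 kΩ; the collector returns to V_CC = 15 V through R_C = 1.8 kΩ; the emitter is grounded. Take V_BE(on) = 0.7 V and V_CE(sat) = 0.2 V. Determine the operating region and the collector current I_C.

Assume active. Base-emitter loop: I_B = (V_BB − V_BE)/R_B = (6.1 − 0.7)/180 = 0.03 mA.
I_C = β·I_B = 100×0.03 = 3 mA.
V_CE = V_CC − I_C·R_C = 15 − 3×1.8 = 9.6 V > V_CE(sat), so the active-region assumption holds.

active; I_C ≈ 3 mA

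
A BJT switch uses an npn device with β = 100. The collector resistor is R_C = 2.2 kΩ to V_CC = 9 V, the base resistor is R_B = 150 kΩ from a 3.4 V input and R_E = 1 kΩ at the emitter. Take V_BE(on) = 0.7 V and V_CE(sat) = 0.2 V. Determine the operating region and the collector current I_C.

Assume active. Base-emitter loop: I_B = (V_BB − V_BE)/(R_B + (β+1)R_E) = (3.4 − 0.7)/(150 + 101×1) = 0.0108 mA.
I_C = β·I_B = 100×0.0108 = 1.08 mA.
V_CE = V_CC − I_C·R_C − I_E·R_E = 9 − 1.08×2.2 − 1.09×1 = 5.55 V > V_CE(sat), so the active-region assumption holds.

active; I_C ≈ 1.1 mA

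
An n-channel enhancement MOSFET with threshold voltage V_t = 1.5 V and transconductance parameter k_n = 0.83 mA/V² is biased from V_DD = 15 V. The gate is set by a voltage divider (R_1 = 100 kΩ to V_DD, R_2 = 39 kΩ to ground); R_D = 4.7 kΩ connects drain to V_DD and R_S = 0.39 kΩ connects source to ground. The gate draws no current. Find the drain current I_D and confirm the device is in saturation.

I_D ≈ 1.7 mA

V_G = V_DD·R_2/(R_1+R_2) = 15×39/139 = 4.21 V.
Assume saturation: I_D = (k_n/2)(V_GS − V_t)² with V_GS = V_G − I_D·R_S = 4.21 − 0.39·I_D.
Substituting gives 0.0631·I_D² − 1.88·I_D + 3.04 = 0, with roots I_D = 1.72 or 28 mA.
The root I_D = 28 mA gives V_GS = -6.72 V ≤ V_t, so take I_D = 1.72 mA.
Then V_GS = 3.54 V and V_DS = V_DD − I_D(R_D+R_S) = 15 − 1.72×5.09 = 6.23 V.
Saturation requires V_DS ≥ V_GS − V_t = 2.04 V; 6.23 ≥ 2.04 ✓.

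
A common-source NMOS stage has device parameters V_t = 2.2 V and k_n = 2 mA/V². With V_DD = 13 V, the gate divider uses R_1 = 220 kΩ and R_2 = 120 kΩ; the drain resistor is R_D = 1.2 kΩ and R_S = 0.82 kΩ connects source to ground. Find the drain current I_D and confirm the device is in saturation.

V_G = V_DD·R_2/(R_1+R_2) = 13×120/340 = 4.59 V.
Assume saturation: I_D = (k_n/2)(V_GS − V_t)² with V_GS = V_G − I_D·R_S = 4.59 − 0.82·I_D.
Substituting gives 0.672·I_D² − 4.92·I_D + 5.7 = 0, with roots I_D = 1.45 or 5.87 mA.
The root I_D = 5.87 mA gives V_GS = -0.222 V ≤ V_t, so take I_D = 1.45 mA.
Then V_GS = 3.4 V and V_DS = V_DD − I_D(R_D+R_S) = 13 − 1.45×2.02 = 10.1 V.
Saturation requires V_DS ≥ V_GS − V_t = 1.2 V; 10.1 ≥ 1.2 ✓.

I_D ≈ 1.4 mA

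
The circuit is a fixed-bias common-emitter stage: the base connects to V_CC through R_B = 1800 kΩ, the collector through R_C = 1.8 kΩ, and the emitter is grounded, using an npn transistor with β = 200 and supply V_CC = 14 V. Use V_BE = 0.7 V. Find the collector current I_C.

I_C ≈ 1.5 mA

Base loop: V_CC = I_B·R_B + V_BE, so I_B = (14 − 0.7)/1800 kΩ = 0.00739 mA.
In the active region I_C = β·I_B = 200 × 0.00739 = 1.48 mA.
Collector loop: V_CE = V_CC − I_C·R_C = 14 − 1.48×1.8 = 11.3 V.
Since V_CE = 11.3 V > V_CE(sat) ≈ 0.2 V, the transistor is in the active region as assumed.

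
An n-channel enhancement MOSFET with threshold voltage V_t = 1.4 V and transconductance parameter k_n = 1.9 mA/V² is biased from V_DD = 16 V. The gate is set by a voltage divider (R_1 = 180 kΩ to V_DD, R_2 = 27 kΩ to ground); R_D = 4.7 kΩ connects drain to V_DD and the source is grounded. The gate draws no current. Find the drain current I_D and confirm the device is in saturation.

I_D ≈ 0.45 mA

V_G = V_DD·R_2/(R_1+R_2) = 16×27/207 = 2.09 V. With the source grounded, V_GS = V_G = 2.09 V.
Assume saturation: I_D = (k_n/2)(V_GS − V_t)² = (1.9/2)×(2.09 − 1.4)² = 0.95×0.687² = 0.448 mA.
V_DS = V_DD − I_D·R_D = 16 − 0.448×4.7 = 13.9 V.
Saturation requires V_DS ≥ V_GS − V_t = 0.687 V; 13.9 ≥ 0.687 ✓.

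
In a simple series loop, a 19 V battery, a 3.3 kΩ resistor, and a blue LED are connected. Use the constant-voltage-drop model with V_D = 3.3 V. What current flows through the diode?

KVL around the loop: 19 = V_D + I·R = 3.3 + I × 3.3 kΩ.
So I = (19 − 3.3) / 3.3 kΩ = 15.7 / 3.3 = 4.76 mA.

I ≈ 4.8 mA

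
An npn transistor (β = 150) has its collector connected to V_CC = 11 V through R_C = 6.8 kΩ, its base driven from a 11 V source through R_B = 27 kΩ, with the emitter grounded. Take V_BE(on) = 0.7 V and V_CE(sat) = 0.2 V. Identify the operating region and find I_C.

Assume active: I_B = (11 − 0.7)/27 = 0.381 mA, giving I_C = β·I_B = 57.2 mA.
But then V_CE = 11 − 57.2×6.8 = -378 V < V_CE(sat) = 0.2 V — impossible in the active region.
So the transistor is saturated. With V_CE = 0.2 V, I_C = (V_CC − 0.2)/R_C = 10.8/6.8 = 1.59 mA.
Check: β·I_B = 57.2 mA > I_C = 1.59 mA, confirming saturation.

saturation; I_C ≈ 1.6 mA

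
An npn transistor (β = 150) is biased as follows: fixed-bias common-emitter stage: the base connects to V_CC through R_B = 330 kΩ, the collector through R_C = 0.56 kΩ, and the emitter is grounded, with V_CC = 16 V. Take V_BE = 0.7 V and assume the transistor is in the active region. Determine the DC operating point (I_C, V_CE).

Base loop: V_CC = I_B·R_B + V_BE, so I_B = (16 − 0.7)/330 kΩ = 0.0464 mA.
In the active region I_C = β·I_B = 150 × 0.0464 = 6.95 mA.
Collector loop: V_CE = V_CC − I_C·R_C = 16 − 6.95×0.56 = 12.1 V.
Since V_CE = 12.1 V > V_CE(sat) ≈ 0.2 V, the transistor is in the active region as assumed.

I_C ≈ 7 mA, V_CE ≈ 12 V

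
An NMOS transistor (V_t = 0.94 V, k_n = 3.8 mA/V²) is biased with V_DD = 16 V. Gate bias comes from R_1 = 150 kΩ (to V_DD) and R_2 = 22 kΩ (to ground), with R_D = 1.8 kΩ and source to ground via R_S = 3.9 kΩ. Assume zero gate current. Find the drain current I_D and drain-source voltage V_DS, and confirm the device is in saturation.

I_D ≈ 0.2 mA, V_DS ≈ 15 V

V_G = V_DD·R_2/(R_1+R_2) = 16×22/172 = 2.05 V.
Assume saturation: I_D = (k_n/2)(V_GS − V_t)² with V_GS = V_G − I_D·R_S = 2.05 − 3.9·I_D.
Substituting gives 28.9·I_D² − 17.4·I_D + 2.33 = 0, with roots I_D = 0.2 or 0.402 mA.
The root I_D = 0.402 mA gives V_GS = 0.48 V ≤ V_t, so take I_D = 0.2 mA.
Then V_GS = 1.26 V and V_DS = V_DD − I_D(R_D+R_S) = 16 − 0.2×5.7 = 14.9 V.
Saturation requires V_DS ≥ V_GS − V_t = 0.325 V; 14.9 ≥ 0.325 ✓.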